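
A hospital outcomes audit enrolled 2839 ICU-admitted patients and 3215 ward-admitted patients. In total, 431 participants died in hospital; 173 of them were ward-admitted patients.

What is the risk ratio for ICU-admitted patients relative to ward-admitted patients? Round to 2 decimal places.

ICU-admitted patients with the outcome: 431 − 173 = 258
ICU-admitted patients without the outcome: 2839 − 258 = 2581
ward-admitted patients without the outcome: 3215 − 173 = 3042
risk, ICU-admitted patients = 258/2839 = 0.0909
risk, ward-admitted patients = 173/3215 = 0.0538
RR = 0.0909 / 0.0538 = 1.69

1.69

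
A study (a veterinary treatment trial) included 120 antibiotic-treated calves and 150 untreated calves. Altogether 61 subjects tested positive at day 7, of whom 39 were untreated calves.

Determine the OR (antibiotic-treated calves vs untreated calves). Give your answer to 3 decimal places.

0.639

antibiotic-treated calves with the outcome: 61 − 39 = 22
antibiotic-treated calves without the outcome: 120 − 22 = 98
untreated calves without the outcome: 150 − 39 = 111
OR = (22 × 111) / (98 × 39) = 2442/3822 ≈ 0.639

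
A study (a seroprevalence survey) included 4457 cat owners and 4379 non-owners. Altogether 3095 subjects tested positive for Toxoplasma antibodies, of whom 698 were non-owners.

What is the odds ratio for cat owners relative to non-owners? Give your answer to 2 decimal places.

OR = 6.14

cat owners with the outcome: 3095 − 698 = 2397
cat owners without the outcome: 4457 − 2397 = 2060
non-owners without the outcome: 4379 − 698 = 3681
odds, cat owners = 2397/2060 = 1.1636
odds, non-owners = 698/3681 = 0.1896
OR = 1.1636 / 0.1896 = 6.14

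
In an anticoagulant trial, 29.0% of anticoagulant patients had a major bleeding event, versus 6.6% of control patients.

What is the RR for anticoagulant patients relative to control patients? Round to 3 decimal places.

RR = 0.2900 / 0.0660 = 4.394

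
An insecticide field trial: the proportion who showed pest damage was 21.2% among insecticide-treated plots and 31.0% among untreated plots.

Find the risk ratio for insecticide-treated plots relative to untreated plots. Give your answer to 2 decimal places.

RR = 0.2120 / 0.3100 = 0.68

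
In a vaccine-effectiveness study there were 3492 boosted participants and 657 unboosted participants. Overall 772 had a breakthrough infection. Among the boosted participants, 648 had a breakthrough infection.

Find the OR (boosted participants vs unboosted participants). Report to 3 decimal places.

0.979

boosted participants without the outcome: 3492 − 648 = 2844
unboosted participants with the outcome: 772 − 648 = 124
unboosted participants without the outcome: 657 − 124 = 533
OR = (648 × 533) / (2844 × 124) = 345384/352656 ≈ 0.979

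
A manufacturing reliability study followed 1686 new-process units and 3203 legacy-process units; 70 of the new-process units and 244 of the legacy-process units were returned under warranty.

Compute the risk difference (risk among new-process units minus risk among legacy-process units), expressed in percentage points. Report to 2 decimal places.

RD ≈ -3.47

risk, new-process units = 70/1686 = 0.04152
risk, legacy-process units = 244/3203 = 0.07618
risk difference = 0.04152 − 0.07618 = -0.03466 → -3.47 percentage points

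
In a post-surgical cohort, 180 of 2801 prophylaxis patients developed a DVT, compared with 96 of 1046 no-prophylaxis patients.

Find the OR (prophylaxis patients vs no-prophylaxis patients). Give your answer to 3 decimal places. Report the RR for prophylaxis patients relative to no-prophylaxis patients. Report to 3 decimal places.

OR = 0.680; RR = 0.700

OR = (180 × 950) / (2621 × 96) = 171000/251616 ≈ 0.680
risk, prophylaxis patients = 180/2801 = 0.0643
risk, no-prophylaxis patients = 96/1046 = 0.0918
RR = 0.0643 / 0.0918 = 0.700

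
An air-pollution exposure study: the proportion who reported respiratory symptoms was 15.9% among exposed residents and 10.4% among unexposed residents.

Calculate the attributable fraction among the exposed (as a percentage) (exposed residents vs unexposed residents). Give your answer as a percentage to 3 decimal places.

AR% = (0.1590 − 0.1040) / 0.1590 = 0.3459 → 34.591%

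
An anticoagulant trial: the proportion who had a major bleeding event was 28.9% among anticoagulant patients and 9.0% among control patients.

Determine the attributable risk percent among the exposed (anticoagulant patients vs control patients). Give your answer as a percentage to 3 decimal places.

AR% = (0.2890 − 0.0900) / 0.2890 = 0.6886 → 68.858%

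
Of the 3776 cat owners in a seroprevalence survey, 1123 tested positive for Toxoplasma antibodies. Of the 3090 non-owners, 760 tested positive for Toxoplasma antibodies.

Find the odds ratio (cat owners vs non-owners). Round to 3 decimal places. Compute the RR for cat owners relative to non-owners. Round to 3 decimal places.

OR = 1.298; RR = 1.209

odds, cat owners = 1123/2653 = 0.4233
odds, non-owners = 760/2330 = 0.3262
OR = 0.4233 / 0.3262 = 1.298
risk, cat owners = 1123/3776 = 0.2974
risk, non-owners = 760/3090 = 0.2460
RR = 0.2974 / 0.2460 = 1.209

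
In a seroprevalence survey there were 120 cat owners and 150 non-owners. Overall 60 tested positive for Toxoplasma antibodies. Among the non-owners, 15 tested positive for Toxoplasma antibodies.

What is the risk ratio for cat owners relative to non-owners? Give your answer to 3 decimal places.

3.750

cat owners with the outcome: 60 − 15 = 45
cat owners without the outcome: 120 − 45 = 75
non-owners without the outcome: 150 − 15 = 135
risk, cat owners = 45/120 = 0.3750
risk, non-owners = 15/150 = 0.1000
RR = 0.3750 / 0.1000 = 3.750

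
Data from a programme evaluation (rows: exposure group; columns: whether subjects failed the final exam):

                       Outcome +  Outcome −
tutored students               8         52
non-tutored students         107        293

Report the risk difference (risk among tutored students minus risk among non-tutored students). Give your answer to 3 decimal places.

risk, tutored students = 8/60 = 0.1333
risk, non-tutored students = 107/400 = 0.2675
risk difference = 0.1333 − 0.2675 = -0.134

RD = -0.134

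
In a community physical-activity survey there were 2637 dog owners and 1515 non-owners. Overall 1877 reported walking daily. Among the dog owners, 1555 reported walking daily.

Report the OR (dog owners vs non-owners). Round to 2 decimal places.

5.32

dog owners without the outcome: 2637 − 1555 = 1082
non-owners with the outcome: 1877 − 1555 = 322
non-owners without the outcome: 1515 − 322 = 1193
OR = (1555 × 1193) / (1082 × 322) = 1855115/348404 ≈ 5.32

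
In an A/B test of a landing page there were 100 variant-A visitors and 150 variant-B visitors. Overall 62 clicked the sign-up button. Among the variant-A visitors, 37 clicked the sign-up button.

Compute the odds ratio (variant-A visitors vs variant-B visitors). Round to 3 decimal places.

variant-A visitors without the outcome: 100 − 37 = 63
variant-B visitors with the outcome: 62 − 37 = 25
variant-B visitors without the outcome: 150 − 25 = 125
odds, variant-A visitors = 37/63 = 0.5873
odds, variant-B visitors = 25/125 = 0.2000
OR = 0.5873 / 0.2000 = 2.937

2.937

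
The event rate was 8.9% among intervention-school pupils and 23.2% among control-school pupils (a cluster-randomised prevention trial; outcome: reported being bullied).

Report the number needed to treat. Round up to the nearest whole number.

NNT: 7

absolute risk difference = 0.143000
1 / 0.143000 = 6.993 → round up → 7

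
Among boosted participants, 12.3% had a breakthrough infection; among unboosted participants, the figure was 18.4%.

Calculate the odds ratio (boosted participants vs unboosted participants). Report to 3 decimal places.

0.622

odds, boosted participants = 0.1230/0.8770 = 0.1403
odds, unboosted participants = 0.1840/0.8160 = 0.2255
OR = 0.1403 / 0.2255 = 0.622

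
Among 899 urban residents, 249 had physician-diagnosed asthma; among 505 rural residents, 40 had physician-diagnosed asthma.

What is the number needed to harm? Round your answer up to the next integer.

6

risk, urban residents = 249/899 = 0.276974
risk, rural residents = 40/505 = 0.079208
absolute risk difference = 0.197766
1 / 0.197766 = 5.056 → round up → 6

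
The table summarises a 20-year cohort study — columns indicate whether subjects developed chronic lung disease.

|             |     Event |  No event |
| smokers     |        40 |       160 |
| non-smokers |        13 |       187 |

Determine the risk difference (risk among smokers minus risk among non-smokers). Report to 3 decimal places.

RD = 0.135

risk, smokers = 40/200 = 0.2000
risk, non-smokers = 13/200 = 0.0650
risk difference = 0.2000 − 0.0650 = 0.135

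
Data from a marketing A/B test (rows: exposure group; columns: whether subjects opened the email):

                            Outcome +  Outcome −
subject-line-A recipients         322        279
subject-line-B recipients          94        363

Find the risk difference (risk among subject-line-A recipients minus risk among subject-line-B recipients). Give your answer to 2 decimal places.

risk, subject-line-A recipients = 322/601 = 0.5358
risk, subject-line-B recipients = 94/457 = 0.2057
risk difference = 0.5358 − 0.2057 = 0.33

0.33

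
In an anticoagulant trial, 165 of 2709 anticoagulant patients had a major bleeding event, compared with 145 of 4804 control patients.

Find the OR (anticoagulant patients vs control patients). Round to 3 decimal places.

2.084

odds, anticoagulant patients = 165/2544 = 0.06486
odds, control patients = 145/4659 = 0.03112
OR = 0.06486 / 0.03112 = 2.084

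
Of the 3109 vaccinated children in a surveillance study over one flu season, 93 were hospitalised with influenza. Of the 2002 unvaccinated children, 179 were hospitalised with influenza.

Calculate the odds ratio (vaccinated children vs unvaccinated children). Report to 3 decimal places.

OR = (93 × 1823) / (3016 × 179) = 169539/539864 ≈ 0.314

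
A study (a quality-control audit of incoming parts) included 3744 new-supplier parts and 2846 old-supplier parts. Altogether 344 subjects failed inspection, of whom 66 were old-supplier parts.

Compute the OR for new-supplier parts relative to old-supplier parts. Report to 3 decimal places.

3.378

new-supplier parts with the outcome: 344 − 66 = 278
new-supplier parts without the outcome: 3744 − 278 = 3466
old-supplier parts without the outcome: 2846 − 66 = 2780
OR = (278 × 2780) / (3466 × 66) = 772840/228756 ≈ 3.378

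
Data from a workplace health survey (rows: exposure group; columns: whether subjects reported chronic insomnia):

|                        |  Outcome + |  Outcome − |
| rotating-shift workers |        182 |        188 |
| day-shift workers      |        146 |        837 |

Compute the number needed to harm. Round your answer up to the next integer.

risk, rotating-shift workers = 182/370 = 0.491892
risk, day-shift workers = 146/983 = 0.148525
absolute risk difference = 0.343367
1 / 0.343367 = 2.912 → round up → 3

NNH = 3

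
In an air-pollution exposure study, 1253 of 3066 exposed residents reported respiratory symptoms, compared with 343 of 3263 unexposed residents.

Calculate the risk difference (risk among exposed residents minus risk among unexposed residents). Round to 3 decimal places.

0.304

risk, exposed residents = 1253/3066 = 0.4087
risk, unexposed residents = 343/3263 = 0.1051
risk difference = 0.4087 − 0.1051 = 0.304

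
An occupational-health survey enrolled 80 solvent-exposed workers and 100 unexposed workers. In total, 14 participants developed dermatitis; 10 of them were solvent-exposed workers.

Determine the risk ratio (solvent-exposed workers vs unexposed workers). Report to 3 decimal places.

3.125

solvent-exposed workers without the outcome: 80 − 10 = 70
unexposed workers with the outcome: 14 − 10 = 4
unexposed workers without the outcome: 100 − 4 = 96
risk, solvent-exposed workers = 10/80 = 0.12500
risk, unexposed workers = 4/100 = 0.04000
RR = 0.12500 / 0.04000 = 3.125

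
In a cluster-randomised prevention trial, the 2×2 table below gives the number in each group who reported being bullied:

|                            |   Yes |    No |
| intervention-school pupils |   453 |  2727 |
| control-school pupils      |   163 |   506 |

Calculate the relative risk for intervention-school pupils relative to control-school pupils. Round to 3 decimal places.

RR ≈ 0.585

risk, intervention-school pupils = 453/3180 = 0.1425
risk, control-school pupils = 163/669 = 0.2436
RR = 0.1425 / 0.2436 = 0.585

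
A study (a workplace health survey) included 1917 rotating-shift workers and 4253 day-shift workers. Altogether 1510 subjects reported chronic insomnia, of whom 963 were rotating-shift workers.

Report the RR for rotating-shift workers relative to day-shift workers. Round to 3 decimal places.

rotating-shift workers without the outcome: 1917 − 963 = 954
day-shift workers with the outcome: 1510 − 963 = 547
day-shift workers without the outcome: 4253 − 547 = 3706
risk, rotating-shift workers = 963/1917 = 0.5023
risk, day-shift workers = 547/4253 = 0.1286
RR = 0.5023 / 0.1286 = 3.906

RR ≈ 3.906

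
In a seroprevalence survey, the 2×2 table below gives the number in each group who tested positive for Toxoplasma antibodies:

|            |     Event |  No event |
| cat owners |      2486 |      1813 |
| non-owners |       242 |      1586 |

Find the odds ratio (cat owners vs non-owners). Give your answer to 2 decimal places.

OR = (2486 × 1586) / (1813 × 242) = 3942796/438746 ≈ 8.99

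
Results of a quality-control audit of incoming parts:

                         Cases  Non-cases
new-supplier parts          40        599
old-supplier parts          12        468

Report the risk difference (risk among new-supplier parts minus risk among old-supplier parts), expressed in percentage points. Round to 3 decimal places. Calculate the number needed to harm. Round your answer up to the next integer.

risk, new-supplier parts = 40/639 = 0.06260
risk, old-supplier parts = 12/480 = 0.02500
risk difference = 0.06260 − 0.02500 = 0.03760 → 3.760 percentage points
absolute risk difference = 0.037598
1 / 0.037598 = 26.597 → round up → 27

RD = 3.760; NNH = 27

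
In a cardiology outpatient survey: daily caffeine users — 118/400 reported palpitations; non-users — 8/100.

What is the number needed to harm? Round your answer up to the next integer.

risk, daily caffeine users = 118/400 = 0.295000
risk, non-users = 8/100 = 0.080000
absolute risk difference = 0.215000
1 / 0.215000 = 4.651 → round up → 5

NNH = 5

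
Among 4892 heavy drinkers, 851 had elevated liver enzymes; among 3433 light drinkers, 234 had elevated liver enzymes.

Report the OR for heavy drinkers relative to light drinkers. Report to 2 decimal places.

2.88

odds, heavy drinkers = 851/4041 = 0.2106
odds, light drinkers = 234/3199 = 0.0731
OR = 0.2106 / 0.0731 = 2.88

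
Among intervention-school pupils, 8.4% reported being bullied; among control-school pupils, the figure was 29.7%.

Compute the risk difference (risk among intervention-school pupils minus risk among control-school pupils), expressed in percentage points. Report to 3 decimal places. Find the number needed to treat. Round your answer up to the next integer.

risk difference = 0.0840 − 0.2970 = -0.2130 → -21.300 percentage points
absolute risk difference = 0.213000
1 / 0.213000 = 4.695 → round up → 5

RD = -21.300; NNT = 5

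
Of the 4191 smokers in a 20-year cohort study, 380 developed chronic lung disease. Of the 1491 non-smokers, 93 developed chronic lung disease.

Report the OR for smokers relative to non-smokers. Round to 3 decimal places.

OR ≈ 1.499

odds, smokers = 380/3811 = 0.0997
odds, non-smokers = 93/1398 = 0.0665
OR = 0.0997 / 0.0665 = 1.499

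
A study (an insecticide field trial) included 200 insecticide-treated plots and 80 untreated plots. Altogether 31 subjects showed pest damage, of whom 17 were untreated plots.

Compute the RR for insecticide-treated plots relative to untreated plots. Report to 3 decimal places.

0.329

insecticide-treated plots with the outcome: 31 − 17 = 14
insecticide-treated plots without the outcome: 200 − 14 = 186
untreated plots without the outcome: 80 − 17 = 63
risk, insecticide-treated plots = 14/200 = 0.0700
risk, untreated plots = 17/80 = 0.2125
RR = 0.0700 / 0.2125 = 0.329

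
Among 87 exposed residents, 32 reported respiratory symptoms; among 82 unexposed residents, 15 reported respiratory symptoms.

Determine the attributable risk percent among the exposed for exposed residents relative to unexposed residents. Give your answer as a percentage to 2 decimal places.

risk, exposed residents = 32/87 = 0.3678
risk, unexposed residents = 15/82 = 0.1829
AR% = (0.3678 − 0.1829) / 0.3678 = 0.5027 → 50.27%

50.27%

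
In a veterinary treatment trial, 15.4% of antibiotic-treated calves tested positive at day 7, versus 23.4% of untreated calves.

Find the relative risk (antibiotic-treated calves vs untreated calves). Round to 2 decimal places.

RR = 0.1540 / 0.2340 = 0.66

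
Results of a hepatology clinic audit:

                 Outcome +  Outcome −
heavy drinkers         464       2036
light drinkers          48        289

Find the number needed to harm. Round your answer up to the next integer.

24

risk, heavy drinkers = 464/2500 = 0.185600
risk, light drinkers = 48/337 = 0.142433
absolute risk difference = 0.043167
1 / 0.043167 = 23.166 → round up → 24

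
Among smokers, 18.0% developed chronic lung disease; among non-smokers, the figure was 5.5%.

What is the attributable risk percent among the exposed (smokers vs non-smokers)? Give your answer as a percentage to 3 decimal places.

AR% = (0.1800 − 0.0550) / 0.1800 = 0.6944 → 69.444%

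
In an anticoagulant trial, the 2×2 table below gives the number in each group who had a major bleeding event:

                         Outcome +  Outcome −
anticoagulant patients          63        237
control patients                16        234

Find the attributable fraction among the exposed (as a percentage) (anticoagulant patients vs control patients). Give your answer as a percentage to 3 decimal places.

risk, anticoagulant patients = 63/300 = 0.2100
risk, control patients = 16/250 = 0.0640
AR% = (0.2100 − 0.0640) / 0.2100 = 0.6952 → 69.524%

69.524%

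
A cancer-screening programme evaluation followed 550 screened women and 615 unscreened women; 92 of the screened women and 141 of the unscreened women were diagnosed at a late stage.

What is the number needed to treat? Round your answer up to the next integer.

17

risk, screened women = 92/550 = 0.167273
risk, unscreened women = 141/615 = 0.229268
absolute risk difference = 0.061996
1 / 0.061996 = 16.130 → round up → 17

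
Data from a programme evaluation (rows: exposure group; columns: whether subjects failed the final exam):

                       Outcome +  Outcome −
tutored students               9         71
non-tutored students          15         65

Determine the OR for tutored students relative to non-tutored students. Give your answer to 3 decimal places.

odds, tutored students = 9/71 = 0.1268
odds, non-tutored students = 15/65 = 0.2308
OR = 0.1268 / 0.2308 = 0.549

0.549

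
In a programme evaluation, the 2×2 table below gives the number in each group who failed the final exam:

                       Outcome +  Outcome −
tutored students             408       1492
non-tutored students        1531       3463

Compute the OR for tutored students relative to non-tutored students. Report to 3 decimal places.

odds, tutored students = 408/1492 = 0.2735
odds, non-tutored students = 1531/3463 = 0.4421
OR = 0.2735 / 0.4421 = 0.619

OR = 0.619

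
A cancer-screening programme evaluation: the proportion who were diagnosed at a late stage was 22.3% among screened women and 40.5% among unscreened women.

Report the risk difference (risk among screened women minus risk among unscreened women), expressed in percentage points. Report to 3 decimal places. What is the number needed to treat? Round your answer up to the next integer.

RD = -18.200; NNT = 6

risk difference = 0.2230 − 0.4050 = -0.1820 → -18.200 percentage points
absolute risk difference = 0.182000
1 / 0.182000 = 5.495 → round up → 6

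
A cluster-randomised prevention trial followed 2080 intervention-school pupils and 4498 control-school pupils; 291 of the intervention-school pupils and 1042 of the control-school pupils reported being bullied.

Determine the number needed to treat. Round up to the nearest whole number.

risk, intervention-school pupils = 291/2080 = 0.139904
risk, control-school pupils = 1042/4498 = 0.231659
absolute risk difference = 0.091755
1 / 0.091755 = 10.899 → round up → 11

11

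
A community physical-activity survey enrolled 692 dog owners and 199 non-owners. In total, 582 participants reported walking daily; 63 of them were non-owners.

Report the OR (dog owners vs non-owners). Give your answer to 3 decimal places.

OR ≈ 6.476

dog owners with the outcome: 582 − 63 = 519
dog owners without the outcome: 692 − 519 = 173
non-owners without the outcome: 199 − 63 = 136
OR = (519 × 136) / (173 × 63) = 70584/10899 ≈ 6.476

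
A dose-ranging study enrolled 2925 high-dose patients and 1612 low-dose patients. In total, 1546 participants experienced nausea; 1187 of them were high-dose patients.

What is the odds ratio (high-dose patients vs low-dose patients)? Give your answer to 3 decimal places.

high-dose patients without the outcome: 2925 − 1187 = 1738
low-dose patients with the outcome: 1546 − 1187 = 359
low-dose patients without the outcome: 1612 − 359 = 1253
odds, high-dose patients = 1187/1738 = 0.6830
odds, low-dose patients = 359/1253 = 0.2865
OR = 0.6830 / 0.2865 = 2.384

OR: 2.384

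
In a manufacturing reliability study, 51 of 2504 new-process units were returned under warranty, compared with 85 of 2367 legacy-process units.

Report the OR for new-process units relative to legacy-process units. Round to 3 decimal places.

OR = (51 × 2282) / (2453 × 85) = 116382/208505 ≈ 0.558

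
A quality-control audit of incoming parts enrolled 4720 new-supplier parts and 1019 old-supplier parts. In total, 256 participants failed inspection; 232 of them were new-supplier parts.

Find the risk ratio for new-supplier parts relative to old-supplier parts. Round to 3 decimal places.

new-supplier parts without the outcome: 4720 − 232 = 4488
old-supplier parts with the outcome: 256 − 232 = 24
old-supplier parts without the outcome: 1019 − 24 = 995
risk, new-supplier parts = 232/4720 = 0.04915
risk, old-supplier parts = 24/1019 = 0.02355
RR = 0.04915 / 0.02355 = 2.087

2.087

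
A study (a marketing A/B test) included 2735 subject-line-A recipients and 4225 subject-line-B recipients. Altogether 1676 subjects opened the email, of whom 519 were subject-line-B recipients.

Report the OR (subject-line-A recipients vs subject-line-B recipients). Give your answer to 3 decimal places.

subject-line-A recipients with the outcome: 1676 − 519 = 1157
subject-line-A recipients without the outcome: 2735 − 1157 = 1578
subject-line-B recipients without the outcome: 4225 − 519 = 3706
OR = (1157 × 3706) / (1578 × 519) = 4287842/818982 ≈ 5.236

OR = 5.236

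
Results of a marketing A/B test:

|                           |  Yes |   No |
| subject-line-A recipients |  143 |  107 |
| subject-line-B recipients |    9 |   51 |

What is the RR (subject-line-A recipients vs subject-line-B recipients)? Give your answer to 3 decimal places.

risk, subject-line-A recipients = 143/250 = 0.5720
risk, subject-line-B recipients = 9/60 = 0.1500
RR = 0.5720 / 0.1500 = 3.813

3.813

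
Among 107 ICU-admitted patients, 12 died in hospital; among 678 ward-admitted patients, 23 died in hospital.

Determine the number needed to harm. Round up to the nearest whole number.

13

risk, ICU-admitted patients = 12/107 = 0.112150
risk, ward-admitted patients = 23/678 = 0.033923
absolute risk difference = 0.078226
1 / 0.078226 = 12.783 → round up → 13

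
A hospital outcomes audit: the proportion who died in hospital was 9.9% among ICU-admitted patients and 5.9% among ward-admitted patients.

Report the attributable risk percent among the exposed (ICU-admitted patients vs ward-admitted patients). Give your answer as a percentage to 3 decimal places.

AR% = (0.0990 − 0.0590) / 0.0990 = 0.4040 → 40.404%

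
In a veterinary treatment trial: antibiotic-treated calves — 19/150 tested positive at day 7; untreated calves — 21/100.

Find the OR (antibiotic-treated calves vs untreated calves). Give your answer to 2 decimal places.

odds, antibiotic-treated calves = 19/131 = 0.1450
odds, untreated calves = 21/79 = 0.2658
OR = 0.1450 / 0.2658 = 0.55

0.55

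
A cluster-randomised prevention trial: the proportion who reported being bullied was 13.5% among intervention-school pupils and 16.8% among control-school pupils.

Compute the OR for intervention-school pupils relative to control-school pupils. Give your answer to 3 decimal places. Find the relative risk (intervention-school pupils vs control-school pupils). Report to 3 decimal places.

odds, intervention-school pupils = 0.1350/0.8650 = 0.1561
odds, control-school pupils = 0.1680/0.8320 = 0.2019
OR = 0.1561 / 0.2019 = 0.773
RR = 0.1350 / 0.1680 = 0.804

OR = 0.773; RR = 0.804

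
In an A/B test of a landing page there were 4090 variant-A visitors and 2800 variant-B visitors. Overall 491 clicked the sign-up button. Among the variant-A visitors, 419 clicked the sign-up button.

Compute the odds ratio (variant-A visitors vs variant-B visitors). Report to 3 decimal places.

4.325

variant-A visitors without the outcome: 4090 − 419 = 3671
variant-B visitors with the outcome: 491 − 419 = 72
variant-B visitors without the outcome: 2800 − 72 = 2728
odds, variant-A visitors = 419/3671 = 0.11414
odds, variant-B visitors = 72/2728 = 0.02639
OR = 0.11414 / 0.02639 = 4.325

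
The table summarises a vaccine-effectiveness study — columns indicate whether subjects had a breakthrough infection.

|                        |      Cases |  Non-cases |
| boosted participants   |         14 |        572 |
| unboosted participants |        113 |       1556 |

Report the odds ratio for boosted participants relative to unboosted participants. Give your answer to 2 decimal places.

OR = (14 × 1556) / (572 × 113) = 21784/64636 ≈ 0.34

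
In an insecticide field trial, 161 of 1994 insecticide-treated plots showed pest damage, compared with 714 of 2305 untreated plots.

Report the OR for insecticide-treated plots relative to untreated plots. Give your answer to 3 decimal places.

OR = (161 × 1591) / (1833 × 714) = 256151/1308762 ≈ 0.196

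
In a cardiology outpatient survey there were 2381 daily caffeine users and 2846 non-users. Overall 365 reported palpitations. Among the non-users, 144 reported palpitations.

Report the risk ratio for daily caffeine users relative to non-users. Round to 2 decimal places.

daily caffeine users with the outcome: 365 − 144 = 221
daily caffeine users without the outcome: 2381 − 221 = 2160
non-users without the outcome: 2846 − 144 = 2702
risk, daily caffeine users = 221/2381 = 0.0928
risk, non-users = 144/2846 = 0.0506
RR = 0.0928 / 0.0506 = 1.83

RR = 1.83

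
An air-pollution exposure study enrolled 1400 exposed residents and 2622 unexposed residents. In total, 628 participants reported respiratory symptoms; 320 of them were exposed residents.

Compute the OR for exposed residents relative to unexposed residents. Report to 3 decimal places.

exposed residents without the outcome: 1400 − 320 = 1080
unexposed residents with the outcome: 628 − 320 = 308
unexposed residents without the outcome: 2622 − 308 = 2314
odds, exposed residents = 320/1080 = 0.2963
odds, unexposed residents = 308/2314 = 0.1331
OR = 0.2963 / 0.1331 = 2.226

OR = 2.226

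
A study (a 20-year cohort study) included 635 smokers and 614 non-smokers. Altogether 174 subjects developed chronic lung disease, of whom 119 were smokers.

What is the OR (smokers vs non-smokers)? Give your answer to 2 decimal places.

smokers without the outcome: 635 − 119 = 516
non-smokers with the outcome: 174 − 119 = 55
non-smokers without the outcome: 614 − 55 = 559
OR = (119 × 559) / (516 × 55) = 66521/28380 ≈ 2.34

OR: 2.34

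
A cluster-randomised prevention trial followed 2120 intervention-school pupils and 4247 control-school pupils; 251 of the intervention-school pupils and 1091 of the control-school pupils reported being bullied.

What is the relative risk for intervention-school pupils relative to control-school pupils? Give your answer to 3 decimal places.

risk, intervention-school pupils = 251/2120 = 0.1184
risk, control-school pupils = 1091/4247 = 0.2569
RR = 0.1184 / 0.2569 = 0.461

RR = 0.461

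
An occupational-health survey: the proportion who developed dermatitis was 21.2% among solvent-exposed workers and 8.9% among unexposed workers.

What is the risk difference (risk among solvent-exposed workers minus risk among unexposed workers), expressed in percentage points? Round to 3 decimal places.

RD ≈ 12.300

risk difference = 0.2120 − 0.0890 = 0.1230 → 12.300 percentage points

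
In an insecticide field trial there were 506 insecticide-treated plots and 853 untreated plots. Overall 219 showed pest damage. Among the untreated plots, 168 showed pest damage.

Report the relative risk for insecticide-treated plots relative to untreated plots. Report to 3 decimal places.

insecticide-treated plots with the outcome: 219 − 168 = 51
insecticide-treated plots without the outcome: 506 − 51 = 455
untreated plots without the outcome: 853 − 168 = 685
risk, insecticide-treated plots = 51/506 = 0.1008
risk, untreated plots = 168/853 = 0.1970
RR = 0.1008 / 0.1970 = 0.512

0.512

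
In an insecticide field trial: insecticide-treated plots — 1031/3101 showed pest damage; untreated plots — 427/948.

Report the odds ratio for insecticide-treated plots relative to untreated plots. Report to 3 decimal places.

0.608

odds, insecticide-treated plots = 1031/2070 = 0.4981
odds, untreated plots = 427/521 = 0.8196
OR = 0.4981 / 0.8196 = 0.608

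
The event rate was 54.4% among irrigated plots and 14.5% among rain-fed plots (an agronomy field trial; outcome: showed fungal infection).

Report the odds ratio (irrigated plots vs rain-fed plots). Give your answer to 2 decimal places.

odds, irrigated plots = 0.5440/0.4560 = 1.1930
odds, rain-fed plots = 0.1450/0.8550 = 0.1696
OR = 1.1930 / 0.1696 = 7.03

7.03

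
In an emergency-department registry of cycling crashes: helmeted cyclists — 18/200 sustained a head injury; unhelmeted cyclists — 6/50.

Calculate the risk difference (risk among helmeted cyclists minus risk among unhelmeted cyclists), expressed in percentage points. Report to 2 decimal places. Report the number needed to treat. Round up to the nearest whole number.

risk, helmeted cyclists = 18/200 = 0.0900
risk, unhelmeted cyclists = 6/50 = 0.1200
risk difference = 0.0900 − 0.1200 = -0.0300 → -3.00 percentage points
absolute risk difference = 0.030000
1 / 0.030000 = 33.333 → round up → 34

RD = -3.00; NNT = 34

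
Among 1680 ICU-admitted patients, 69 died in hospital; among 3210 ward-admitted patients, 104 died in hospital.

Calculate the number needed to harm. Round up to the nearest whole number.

NNH = 116

risk, ICU-admitted patients = 69/1680 = 0.041071
risk, ward-admitted patients = 104/3210 = 0.032399
absolute risk difference = 0.008673
1 / 0.008673 = 115.300 → round up → 116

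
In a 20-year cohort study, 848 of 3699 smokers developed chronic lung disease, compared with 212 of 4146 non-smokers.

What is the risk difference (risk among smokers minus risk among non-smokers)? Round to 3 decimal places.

risk, smokers = 848/3699 = 0.2293
risk, non-smokers = 212/4146 = 0.0511
risk difference = 0.2293 − 0.0511 = 0.178

0.178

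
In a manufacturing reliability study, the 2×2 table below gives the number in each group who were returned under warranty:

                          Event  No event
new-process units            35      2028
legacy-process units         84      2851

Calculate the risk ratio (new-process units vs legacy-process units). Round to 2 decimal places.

risk, new-process units = 35/2063 = 0.01697
risk, legacy-process units = 84/2935 = 0.02862
RR = 0.01697 / 0.02862 = 0.59

0.59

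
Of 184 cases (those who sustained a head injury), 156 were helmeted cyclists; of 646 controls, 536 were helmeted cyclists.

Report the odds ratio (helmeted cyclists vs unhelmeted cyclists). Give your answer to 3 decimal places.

OR = (156 × 110) / (536 × 28) = 17160/15008 ≈ 1.143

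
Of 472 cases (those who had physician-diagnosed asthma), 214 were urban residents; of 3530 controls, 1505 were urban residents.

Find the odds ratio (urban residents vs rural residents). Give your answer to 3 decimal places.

OR = (214 × 2025) / (1505 × 258) = 433350/388290 ≈ 1.116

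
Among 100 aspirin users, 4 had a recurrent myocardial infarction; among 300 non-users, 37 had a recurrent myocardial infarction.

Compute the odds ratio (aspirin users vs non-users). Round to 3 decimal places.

odds, aspirin users = 4/96 = 0.04167
odds, non-users = 37/263 = 0.14068
OR = 0.04167 / 0.14068 = 0.296

OR: 0.296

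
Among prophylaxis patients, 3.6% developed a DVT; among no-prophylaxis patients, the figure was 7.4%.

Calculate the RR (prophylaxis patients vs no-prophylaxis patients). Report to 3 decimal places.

RR = 0.03600 / 0.07400 = 0.486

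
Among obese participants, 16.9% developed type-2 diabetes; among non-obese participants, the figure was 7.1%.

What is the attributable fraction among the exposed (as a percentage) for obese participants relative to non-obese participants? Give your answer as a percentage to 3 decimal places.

AR% = (0.1690 − 0.0710) / 0.1690 = 0.5799 → 57.988%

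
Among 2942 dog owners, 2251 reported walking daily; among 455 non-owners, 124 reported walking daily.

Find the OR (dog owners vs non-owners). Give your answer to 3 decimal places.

8.696

odds, dog owners = 2251/691 = 3.2576
odds, non-owners = 124/331 = 0.3746
OR = 3.2576 / 0.3746 = 8.696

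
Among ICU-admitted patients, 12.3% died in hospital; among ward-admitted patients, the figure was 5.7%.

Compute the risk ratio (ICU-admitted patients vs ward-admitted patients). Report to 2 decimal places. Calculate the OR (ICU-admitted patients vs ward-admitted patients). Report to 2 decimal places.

RR = 0.1230 / 0.0570 = 2.16
odds, ICU-admitted patients = 0.1230/0.8770 = 0.1403
odds, ward-admitted patients = 0.0570/0.9430 = 0.0604
OR = 0.1403 / 0.0604 = 2.32

RR = 2.16; OR = 2.32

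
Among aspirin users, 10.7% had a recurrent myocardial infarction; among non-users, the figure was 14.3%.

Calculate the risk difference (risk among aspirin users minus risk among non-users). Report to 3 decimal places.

risk difference = 0.1070 − 0.1430 = -0.036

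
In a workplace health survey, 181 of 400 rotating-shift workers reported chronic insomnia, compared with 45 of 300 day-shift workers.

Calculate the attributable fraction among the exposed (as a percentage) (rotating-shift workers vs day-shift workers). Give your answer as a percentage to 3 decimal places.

AR% = 66.851%

risk, rotating-shift workers = 181/400 = 0.4525
risk, day-shift workers = 45/300 = 0.1500
AR% = (0.4525 − 0.1500) / 0.4525 = 0.6685 → 66.851%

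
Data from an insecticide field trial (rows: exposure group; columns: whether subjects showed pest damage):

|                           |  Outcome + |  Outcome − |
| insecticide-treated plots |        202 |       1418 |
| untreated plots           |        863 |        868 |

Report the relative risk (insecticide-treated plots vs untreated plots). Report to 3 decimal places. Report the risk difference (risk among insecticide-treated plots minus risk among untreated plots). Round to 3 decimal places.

RR = 0.250; RD = -0.374

risk, insecticide-treated plots = 202/1620 = 0.1247
risk, untreated plots = 863/1731 = 0.4986
RR = 0.1247 / 0.4986 = 0.250
risk difference = 0.1247 − 0.4986 = -0.374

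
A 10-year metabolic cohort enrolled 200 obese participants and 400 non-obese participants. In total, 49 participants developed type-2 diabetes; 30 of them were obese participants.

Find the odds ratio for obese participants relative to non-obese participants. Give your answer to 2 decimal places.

obese participants without the outcome: 200 − 30 = 170
non-obese participants with the outcome: 49 − 30 = 19
non-obese participants without the outcome: 400 − 19 = 381
odds, obese participants = 30/170 = 0.17647
odds, non-obese participants = 19/381 = 0.04987
OR = 0.17647 / 0.04987 = 3.54

3.54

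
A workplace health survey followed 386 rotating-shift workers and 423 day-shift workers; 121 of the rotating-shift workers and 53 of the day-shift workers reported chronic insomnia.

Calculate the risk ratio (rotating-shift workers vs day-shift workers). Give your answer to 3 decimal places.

RR ≈ 2.502

risk, rotating-shift workers = 121/386 = 0.3135
risk, day-shift workers = 53/423 = 0.1253
RR = 0.3135 / 0.1253 = 2.502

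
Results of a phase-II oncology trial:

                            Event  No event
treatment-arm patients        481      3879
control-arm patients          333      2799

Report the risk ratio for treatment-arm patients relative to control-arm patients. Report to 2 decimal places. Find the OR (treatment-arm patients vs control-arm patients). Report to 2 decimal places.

risk, treatment-arm patients = 481/4360 = 0.1103
risk, control-arm patients = 333/3132 = 0.1063
RR = 0.1103 / 0.1063 = 1.04
OR = (481 × 2799) / (3879 × 333) = 1346319/1291707 ≈ 1.04

RR = 1.04; OR = 1.04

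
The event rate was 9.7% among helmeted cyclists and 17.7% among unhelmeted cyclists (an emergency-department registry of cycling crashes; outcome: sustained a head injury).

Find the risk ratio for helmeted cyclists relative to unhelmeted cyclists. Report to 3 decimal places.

RR = 0.0970 / 0.1770 = 0.548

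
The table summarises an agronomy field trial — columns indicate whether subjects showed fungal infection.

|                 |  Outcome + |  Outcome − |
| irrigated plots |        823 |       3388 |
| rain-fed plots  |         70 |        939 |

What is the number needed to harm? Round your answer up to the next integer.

risk, irrigated plots = 823/4211 = 0.195441
risk, rain-fed plots = 70/1009 = 0.069376
absolute risk difference = 0.126065
1 / 0.126065 = 7.932 → round up → 8

8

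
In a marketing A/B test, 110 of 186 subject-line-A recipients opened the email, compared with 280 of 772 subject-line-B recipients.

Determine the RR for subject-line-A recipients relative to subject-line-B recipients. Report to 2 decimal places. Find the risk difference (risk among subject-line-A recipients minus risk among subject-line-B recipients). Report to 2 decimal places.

risk, subject-line-A recipients = 110/186 = 0.5914
risk, subject-line-B recipients = 280/772 = 0.3627
RR = 0.5914 / 0.3627 = 1.63
risk difference = 0.5914 − 0.3627 = 0.23

RR = 1.63; RD = 0.23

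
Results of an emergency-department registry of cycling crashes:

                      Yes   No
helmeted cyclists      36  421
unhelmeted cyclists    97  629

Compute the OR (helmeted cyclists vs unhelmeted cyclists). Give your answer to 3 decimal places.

OR = (36 × 629) / (421 × 97) = 22644/40837 ≈ 0.554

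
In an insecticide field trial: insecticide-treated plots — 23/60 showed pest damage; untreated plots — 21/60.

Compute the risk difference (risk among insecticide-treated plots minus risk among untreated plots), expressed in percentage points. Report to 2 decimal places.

risk, insecticide-treated plots = 23/60 = 0.3833
risk, untreated plots = 21/60 = 0.3500
risk difference = 0.3833 − 0.3500 = 0.0333 → 3.33 percentage points

RD: 3.33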